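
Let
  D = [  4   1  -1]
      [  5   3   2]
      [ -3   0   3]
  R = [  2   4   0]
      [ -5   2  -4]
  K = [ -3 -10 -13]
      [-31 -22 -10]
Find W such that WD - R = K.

WD = K + R = [[-1, -6, -13], [-36, -20, -14]].
D is on the right of W, so right-multiply by D⁻¹: W = (K + R)D⁻¹.
det D = 6, so D⁻¹ = [[3/2, -1/2, 5/6], [-7/2, 3/2, -13/6], [3/2, -1/2, 7/6]].
W = (K + R)D⁻¹ = [[0, -2, -3], [-5, -5, -3]].

W = [[0, -2, -3], [-5, -5, -3]]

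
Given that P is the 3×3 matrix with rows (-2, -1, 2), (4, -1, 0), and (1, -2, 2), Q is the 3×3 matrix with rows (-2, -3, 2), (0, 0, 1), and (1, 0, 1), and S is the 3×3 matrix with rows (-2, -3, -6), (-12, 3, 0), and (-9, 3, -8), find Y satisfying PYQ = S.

Left-multiply by P⁻¹ and right-multiply by Q⁻¹: Y = P⁻¹SQ⁻¹.
P has determinant -2; P⁻¹ = [[1, 1, -1], [4, 3, -4], [7/2, 5/2, -3]].
det Q = -3, so Q⁻¹ = [[0, -1, 1], [-1/3, 4/3, -2/3], [0, 1, 0]].
P⁻¹S = [[-5, -3, 2], [-8, -15, 8], [-10, -12, 3]].
Y = (P⁻¹S)Q⁻¹ = [[1, 3, -3], [5, -4, 2], [4, -3, -2]].

Y = [[1, 3, -3], [5, -4, 2], [4, -3, -2]]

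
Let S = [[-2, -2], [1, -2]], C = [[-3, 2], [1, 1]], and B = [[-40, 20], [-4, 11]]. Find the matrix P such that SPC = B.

Isolating P: multiply by S⁻¹ from the left and C⁻¹ from the right, so P = S⁻¹BC⁻¹.
det S = 6; the adjugate gives S⁻¹ = [[-1/3, 1/3], [-1/6, -1/3]].
C has determinant -5; C⁻¹ = [[-1/5, 2/5], [1/5, 3/5]].
S⁻¹B = [[12, -3], [8, -7]].
P = (S⁻¹B)C⁻¹ = [[-3, 3], [-3, -1]].

P = [[-3, 3], [-3, -1]]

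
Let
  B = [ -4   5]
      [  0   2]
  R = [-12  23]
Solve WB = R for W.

W = [[3, 4]]

B is on the right of W, so right-multiply by B⁻¹: W = RB⁻¹.
B has determinant -8; B⁻¹ = [[-1/4, 5/8], [0, 1/2]].
W = RB⁻¹ = [[-12, 23]] · [[-1/4, 5/8], [0, 1/2]] = [[3, 4]].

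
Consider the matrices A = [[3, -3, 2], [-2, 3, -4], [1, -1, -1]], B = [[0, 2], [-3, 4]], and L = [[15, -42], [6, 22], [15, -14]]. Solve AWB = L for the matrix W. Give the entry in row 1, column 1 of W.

-4

Isolating W: multiply by A⁻¹ from the left and B⁻¹ from the right, so W = A⁻¹LB⁻¹.
det A = -5, so A⁻¹ = [[7/5, 1, -6/5], [6/5, 1, -8/5], [1/5, 0, -3/5]].
det B = 6; the adjugate gives B⁻¹ = [[2/3, -1/3], [1/2, 0]].
A⁻¹L = [[9, -20], [0, -6], [-6, 0]].
W = (A⁻¹L)B⁻¹ = [[-4, -3], [-3, 0], [-4, 2]].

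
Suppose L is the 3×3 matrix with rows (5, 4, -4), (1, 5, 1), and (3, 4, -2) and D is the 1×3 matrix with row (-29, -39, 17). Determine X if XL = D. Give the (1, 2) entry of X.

Since L sits to the right of X, X = DL⁻¹.
det L = -6; the adjugate gives L⁻¹ = [[7/3, 4/3, -4], [-5/6, -1/3, 3/2], [11/6, 4/3, -7/2]].
X = DL⁻¹ = [[-29, -39, 17]] · [[7/3, 4/3, -4], [-5/6, -1/3, 3/2], [11/6, 4/3, -7/2]] = [[-4, -3, -2]].

-3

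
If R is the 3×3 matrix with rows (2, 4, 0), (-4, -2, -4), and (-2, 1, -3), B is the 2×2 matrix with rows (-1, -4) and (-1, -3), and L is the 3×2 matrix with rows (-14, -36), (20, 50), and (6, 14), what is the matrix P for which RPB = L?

P = [[-1, 0], [-1, 5], [-1, 5]]

Isolating P: multiply by R⁻¹ from the left and B⁻¹ from the right, so P = R⁻¹LB⁻¹.
det R = 4, so R⁻¹ = [[5/2, 3, -4], [-1, -3/2, 2], [-2, -5/2, 3]].
det B = -1; the adjugate gives B⁻¹ = [[3, -4], [-1, 1]].
R⁻¹L = [[1, 4], [-4, -11], [-4, -11]].
P = (R⁻¹L)B⁻¹ = [[-1, 0], [-1, 5], [-1, 5]].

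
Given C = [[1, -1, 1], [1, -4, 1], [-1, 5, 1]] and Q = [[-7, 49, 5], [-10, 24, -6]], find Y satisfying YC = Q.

Y = [[5, -6, 6], [-6, -2, 2]]

C is on the right of Y, so right-multiply by C⁻¹: Y = QC⁻¹.
C has determinant -6; C⁻¹ = [[3/2, -1, -1/2], [1/3, -1/3, 0], [-1/6, 2/3, 1/2]].
Y = QC⁻¹ = [[-7, 49, 5], [-10, 24, -6]] · [[3/2, -1, -1/2], [1/3, -1/3, 0], [-1/6, 2/3, 1/2]] = [[5, -6, 6], [-6, -2, 2]].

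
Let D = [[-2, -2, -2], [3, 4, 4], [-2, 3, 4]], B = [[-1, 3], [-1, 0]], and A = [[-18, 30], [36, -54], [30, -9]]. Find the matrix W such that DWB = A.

W = [[-2, 2], [-5, -1], [2, -5]]

Isolating W: multiply by D⁻¹ from the left and B⁻¹ from the right, so W = D⁻¹AB⁻¹.
D has determinant -2; D⁻¹ = [[-2, -1, 0], [10, 6, -1], [-17/2, -5, 1]].
det B = 3, so B⁻¹ = [[0, -1], [1/3, -1/3]].
D⁻¹A = [[0, -6], [6, -15], [3, 6]].
W = (D⁻¹A)B⁻¹ = [[-2, 2], [-5, -1], [2, -5]].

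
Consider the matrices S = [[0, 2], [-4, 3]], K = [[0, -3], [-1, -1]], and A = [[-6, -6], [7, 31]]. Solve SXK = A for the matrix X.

X = [[2, 4], [0, 3]]

X = S⁻¹AK⁻¹ (apply S⁻¹ on the left and K⁻¹ on the right).
det S = 8, so S⁻¹ = [[3/8, -1/4], [1/2, 0]].
det K = -3; the adjugate gives K⁻¹ = [[1/3, -1], [-1/3, 0]].
S⁻¹A = [[-4, -10], [-3, -3]].
X = (S⁻¹A)K⁻¹ = [[2, 4], [0, 3]].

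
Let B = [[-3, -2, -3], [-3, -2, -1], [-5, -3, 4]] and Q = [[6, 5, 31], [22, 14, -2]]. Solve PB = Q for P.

P = [[-6, -1, 3], [-1, -3, -2]]

Since B sits to the right of P, P = QB⁻¹.
det B = 2; the adjugate gives B⁻¹ = [[-11/2, 17/2, -2], [17/2, -27/2, 3], [-1/2, 1/2, 0]].
P = QB⁻¹ = [[6, 5, 31], [22, 14, -2]] · [[-11/2, 17/2, -2], [17/2, -27/2, 3], [-1/2, 1/2, 0]] = [[-6, -1, 3], [-1, -3, -2]].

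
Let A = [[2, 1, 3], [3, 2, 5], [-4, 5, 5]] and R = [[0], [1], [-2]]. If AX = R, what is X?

X = [[3], [6], [-4]]

Left-multiplying both sides by A⁻¹ gives X = A⁻¹R.
det A = 4; the adjugate gives A⁻¹ = [[-15/4, 5/2, -1/4], [-35/4, 11/2, -1/4], [23/4, -7/2, 1/4]].
X = A⁻¹R = [[-15/4, 5/2, -1/4], [-35/4, 11/2, -1/4], [23/4, -7/2, 1/4]] · [[0], [1], [-2]] = [[3], [6], [-4]].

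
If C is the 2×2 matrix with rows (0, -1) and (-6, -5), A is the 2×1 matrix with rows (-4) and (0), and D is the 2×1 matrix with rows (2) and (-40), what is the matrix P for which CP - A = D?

P = [[5], [2]]

CP = D + A = [[-2], [-40]].
Left-multiplying both sides by C⁻¹ gives P = C⁻¹(D + A).
det C = -6, so C⁻¹ = [[5/6, -1/6], [-1, 0]].
P = C⁻¹(D + A) = [[5], [2]].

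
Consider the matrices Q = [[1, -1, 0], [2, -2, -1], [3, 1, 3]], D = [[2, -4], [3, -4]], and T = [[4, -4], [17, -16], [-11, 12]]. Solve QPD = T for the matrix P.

Isolating P: multiply by Q⁻¹ from the left and D⁻¹ from the right, so P = Q⁻¹TD⁻¹.
det Q = 4; the adjugate gives Q⁻¹ = [[-5/4, 3/4, 1/4], [-9/4, 3/4, 1/4], [2, -1, 0]].
D has determinant 4; D⁻¹ = [[-1, 1], [-3/4, 1/2]].
Q⁻¹T = [[5, -4], [1, 0], [-9, 8]].
P = (Q⁻¹T)D⁻¹ = [[-2, 3], [-1, 1], [3, -5]].

P = [[-2, 3], [-1, 1], [3, -5]]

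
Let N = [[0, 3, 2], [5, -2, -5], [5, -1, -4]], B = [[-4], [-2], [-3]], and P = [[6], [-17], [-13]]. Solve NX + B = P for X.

NX = P − B = [[10], [-15], [-10]].
Left-multiplying both sides by N⁻¹ gives X = N⁻¹(P − B).
N has determinant -5; N⁻¹ = [[-3/5, -2, 11/5], [1, 2, -2], [-1, -3, 3]].
X = N⁻¹(P − B) = [[2], [0], [5]].

X = [[2], [0], [5]]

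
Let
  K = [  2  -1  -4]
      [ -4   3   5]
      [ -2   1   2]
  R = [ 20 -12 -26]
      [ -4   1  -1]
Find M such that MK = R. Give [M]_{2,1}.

2

Right-multiplying both sides by K⁻¹ gives M = RK⁻¹.
det K = -4, so K⁻¹ = [[-1/4, 1/2, -7/4], [1/2, 1, -3/2], [-1/2, 0, -1/2]].
M = RK⁻¹ = [[20, -12, -26], [-4, 1, -1]] · [[-1/4, 1/2, -7/4], [1/2, 1, -3/2], [-1/2, 0, -1/2]] = [[2, -2, -4], [2, -1, 6]].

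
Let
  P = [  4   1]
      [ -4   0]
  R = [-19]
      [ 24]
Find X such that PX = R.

Left-multiplying both sides by P⁻¹ gives X = P⁻¹R.
P has determinant 4; P⁻¹ = [[0, -1/4], [1, 1]].
X = P⁻¹R = [[0, -1/4], [1, 1]] · [[-19], [24]] = [[-6], [5]].

X = [[-6], [5]]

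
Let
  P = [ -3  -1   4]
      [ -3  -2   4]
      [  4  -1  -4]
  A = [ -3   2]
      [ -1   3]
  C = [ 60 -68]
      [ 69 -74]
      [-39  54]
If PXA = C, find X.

X = [[-1, 0], [3, 0], [-4, -3]]

X = P⁻¹CA⁻¹ (apply P⁻¹ on the left and A⁻¹ on the right).
det P = 4, so P⁻¹ = [[3, -2, 1], [1, -1, 0], [11/4, -7/4, 3/4]].
A has determinant -7; A⁻¹ = [[-3/7, 2/7], [-1/7, 3/7]].
P⁻¹C = [[3, -2], [-9, 6], [15, -17]].
X = (P⁻¹C)A⁻¹ = [[-1, 0], [3, 0], [-4, -3]].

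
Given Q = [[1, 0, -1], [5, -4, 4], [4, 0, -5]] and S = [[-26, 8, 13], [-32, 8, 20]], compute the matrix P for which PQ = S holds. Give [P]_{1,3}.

-5

Since Q sits to the right of P, P = SQ⁻¹.
det Q = 4, so Q⁻¹ = [[5, 0, -1], [41/4, -1/4, -9/4], [4, 0, -1]].
P = SQ⁻¹ = [[-26, 8, 13], [-32, 8, 20]] · [[5, 0, -1], [41/4, -1/4, -9/4], [4, 0, -1]] = [[4, -2, -5], [2, -2, -6]].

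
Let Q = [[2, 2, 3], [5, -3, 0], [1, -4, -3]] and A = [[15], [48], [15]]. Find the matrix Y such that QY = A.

Left-multiplying both sides by Q⁻¹ gives Y = Q⁻¹A.
Q has determinant -3; Q⁻¹ = [[-3, 2, -3], [-5, 3, -5], [17/3, -10/3, 16/3]].
Y = Q⁻¹A = [[-3, 2, -3], [-5, 3, -5], [17/3, -10/3, 16/3]] · [[15], [48], [15]] = [[6], [-6], [5]].

Y = [[6], [-6], [5]]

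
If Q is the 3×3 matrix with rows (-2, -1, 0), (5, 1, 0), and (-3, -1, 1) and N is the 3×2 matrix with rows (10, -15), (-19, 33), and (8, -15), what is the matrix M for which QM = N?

M = [[-3, 6], [-4, 3], [-5, 6]]

Q is on the left of M, so left-multiply by Q⁻¹: M = Q⁻¹N.
det Q = 3, so Q⁻¹ = [[1/3, 1/3, 0], [-5/3, -2/3, 0], [-2/3, 1/3, 1]].
M = Q⁻¹N = [[1/3, 1/3, 0], [-5/3, -2/3, 0], [-2/3, 1/3, 1]] · [[10, -15], [-19, 33], [8, -15]] = [[-3, 6], [-4, 3], [-5, 6]].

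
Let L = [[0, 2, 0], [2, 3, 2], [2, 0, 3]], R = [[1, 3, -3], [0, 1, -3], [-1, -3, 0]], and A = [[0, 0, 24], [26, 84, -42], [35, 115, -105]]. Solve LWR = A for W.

W = [[5, -1, 1], [-4, 0, -4], [5, 4, -4]]

Isolating W: multiply by L⁻¹ from the left and R⁻¹ from the right, so W = L⁻¹AR⁻¹.
L has determinant -4; L⁻¹ = [[-9/4, 3/2, -1], [1/2, 0, 0], [3/2, -1, 1]].
R has determinant -3; R⁻¹ = [[3, -3, 2], [-1, 1, -1], [-1/3, 0, -1/3]].
L⁻¹A = [[4, 11, -12], [0, 0, 12], [9, 31, -27]].
W = (L⁻¹A)R⁻¹ = [[5, -1, 1], [-4, 0, -4], [5, 4, -4]].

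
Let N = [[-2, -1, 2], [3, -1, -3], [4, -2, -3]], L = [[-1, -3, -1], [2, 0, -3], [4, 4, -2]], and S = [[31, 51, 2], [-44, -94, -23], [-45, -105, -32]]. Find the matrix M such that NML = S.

M = [[0, 1, -1], [-1, -3, 1], [-3, -3, 4]]

Isolating M: multiply by N⁻¹ from the left and L⁻¹ from the right, so M = N⁻¹SL⁻¹.
det N = 5; the adjugate gives N⁻¹ = [[-3/5, -7/5, 1], [-3/5, -2/5, 0], [-2/5, -8/5, 1]].
det L = 4, so L⁻¹ = [[3, -5/2, 9/4], [-2, 3/2, -5/4], [2, -2, 3/2]].
N⁻¹S = [[-2, -4, -1], [-1, 7, 8], [13, 25, 4]].
M = (N⁻¹S)L⁻¹ = [[0, 1, -1], [-1, -3, 1], [-3, -3, 4]].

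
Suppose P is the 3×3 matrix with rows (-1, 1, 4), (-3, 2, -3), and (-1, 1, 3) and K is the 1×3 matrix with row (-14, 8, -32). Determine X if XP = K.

P is on the right of X, so right-multiply by P⁻¹: X = KP⁻¹.
det P = -1; the adjugate gives P⁻¹ = [[-9, -1, 11], [-12, -1, 15], [1, 0, -1]].
X = KP⁻¹ = [[-14, 8, -32]] · [[-9, -1, 11], [-12, -1, 15], [1, 0, -1]] = [[-2, 6, -2]].

X = [[-2, 6, -2]]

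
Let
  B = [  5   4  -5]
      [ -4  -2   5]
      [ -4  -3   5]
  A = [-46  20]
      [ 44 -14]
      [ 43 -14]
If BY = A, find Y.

Left-multiplying both sides by B⁻¹ gives Y = B⁻¹A.
det B = 5, so B⁻¹ = [[1, -1, 2], [0, 1, -1], [4/5, -1/5, 6/5]].
Y = B⁻¹A = [[1, -1, 2], [0, 1, -1], [4/5, -1/5, 6/5]] · [[-46, 20], [44, -14], [43, -14]] = [[-4, 6], [1, 0], [6, 2]].

Y = [[-4, 6], [1, 0], [6, 2]]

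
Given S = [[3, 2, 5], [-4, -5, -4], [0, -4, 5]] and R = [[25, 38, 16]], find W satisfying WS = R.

Since S sits to the right of W, W = RS⁻¹.
S has determinant -3; S⁻¹ = [[41/3, 10, -17/3], [-20/3, -5, 8/3], [-16/3, -4, 7/3]].
W = RS⁻¹ = [[25, 38, 16]] · [[41/3, 10, -17/3], [-20/3, -5, 8/3], [-16/3, -4, 7/3]] = [[3, -4, -3]].

W = [[3, -4, -3]]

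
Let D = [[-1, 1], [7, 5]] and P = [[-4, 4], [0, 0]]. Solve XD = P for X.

Since D sits to the right of X, X = PD⁻¹.
det D = -12; the adjugate gives D⁻¹ = [[-5/12, 1/12], [7/12, 1/12]].
X = PD⁻¹ = [[-4, 4], [0, 0]] · [[-5/12, 1/12], [7/12, 1/12]] = [[4, 0], [0, 0]].

X = [[4, 0], [0, 0]]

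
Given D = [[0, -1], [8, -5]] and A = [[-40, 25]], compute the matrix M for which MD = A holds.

M = [[0, -5]]

Right-multiplying both sides by D⁻¹ gives M = AD⁻¹.
det D = 8, so D⁻¹ = [[-5/8, 1/8], [-1, 0]].
M = AD⁻¹ = [[-40, 25]] · [[-5/8, 1/8], [-1, 0]] = [[0, -5]].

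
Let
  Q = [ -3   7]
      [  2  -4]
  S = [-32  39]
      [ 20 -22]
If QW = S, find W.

Q is on the left of W, so left-multiply by Q⁻¹: W = Q⁻¹S.
Q has determinant -2; Q⁻¹ = [[2, 7/2], [1, 3/2]].
W = Q⁻¹S = [[2, 7/2], [1, 3/2]] · [[-32, 39], [20, -22]] = [[6, 1], [-2, 6]].

W = [[6, 1], [-2, 6]]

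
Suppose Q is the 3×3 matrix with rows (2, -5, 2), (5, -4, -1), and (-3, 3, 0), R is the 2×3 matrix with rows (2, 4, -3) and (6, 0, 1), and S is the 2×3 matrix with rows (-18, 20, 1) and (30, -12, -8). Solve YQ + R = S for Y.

YQ = S − R = [[-20, 16, 4], [24, -12, -9]].
Since Q sits to the right of Y, Y = (S − R)Q⁻¹.
det Q = -3, so Q⁻¹ = [[-1, -2, -13/3], [-1, -2, -4], [-1, -3, -17/3]].
Y = (S − R)Q⁻¹ = [[0, -4, 0], [-3, 3, -5]].

Y = [[0, -4, 0], [-3, 3, -5]]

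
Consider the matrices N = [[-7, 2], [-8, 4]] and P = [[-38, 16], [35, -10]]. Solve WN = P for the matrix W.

Since N sits to the right of W, W = PN⁻¹.
det N = -12; the adjugate gives N⁻¹ = [[-1/3, 1/6], [-2/3, 7/12]].
W = PN⁻¹ = [[-38, 16], [35, -10]] · [[-1/3, 1/6], [-2/3, 7/12]] = [[2, 3], [-5, 0]].

W = [[2, 3], [-5, 0]]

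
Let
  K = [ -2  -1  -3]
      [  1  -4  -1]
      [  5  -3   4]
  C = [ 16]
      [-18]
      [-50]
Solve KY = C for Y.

Left-multiplying both sides by K⁻¹ gives Y = K⁻¹C.
det K = -4, so K⁻¹ = [[19/4, -13/4, 11/4], [9/4, -7/4, 5/4], [-17/4, 11/4, -9/4]].
Y = K⁻¹C = [[19/4, -13/4, 11/4], [9/4, -7/4, 5/4], [-17/4, 11/4, -9/4]] · [[16], [-18], [-50]] = [[-3], [5], [-5]].

Y = [[-3], [5], [-5]]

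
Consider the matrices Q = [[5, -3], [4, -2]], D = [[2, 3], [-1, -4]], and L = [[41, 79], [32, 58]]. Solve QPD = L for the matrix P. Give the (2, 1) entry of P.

1

Left-multiply by Q⁻¹ and right-multiply by D⁻¹: P = Q⁻¹LD⁻¹.
Q has determinant 2; Q⁻¹ = [[-1, 3/2], [-2, 5/2]].
det D = -5; the adjugate gives D⁻¹ = [[4/5, 3/5], [-1/5, -2/5]].
Q⁻¹L = [[7, 8], [-2, -13]].
P = (Q⁻¹L)D⁻¹ = [[4, 1], [1, 4]].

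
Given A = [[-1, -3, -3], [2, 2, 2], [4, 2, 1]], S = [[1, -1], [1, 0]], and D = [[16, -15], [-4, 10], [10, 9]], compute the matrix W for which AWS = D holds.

Left-multiply by A⁻¹ and right-multiply by S⁻¹: W = A⁻¹DS⁻¹.
det A = -4, so A⁻¹ = [[1/2, 3/4, 0], [-3/2, -11/4, 1], [1, 5/2, -1]].
det S = 1; the adjugate gives S⁻¹ = [[0, 1], [-1, 1]].
A⁻¹D = [[5, 0], [-3, 4], [-4, 1]].
W = (A⁻¹D)S⁻¹ = [[0, 5], [-4, 1], [-1, -3]].

W = [[0, 5], [-4, 1], [-1, -3]]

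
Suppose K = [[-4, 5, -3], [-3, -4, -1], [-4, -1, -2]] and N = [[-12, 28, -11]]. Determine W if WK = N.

W = [[3, -4, 3]]

Right-multiplying both sides by K⁻¹ gives W = NK⁻¹.
K has determinant 1; K⁻¹ = [[7, 13, -17], [-2, -4, 5], [-13, -24, 31]].
W = NK⁻¹ = [[-12, 28, -11]] · [[7, 13, -17], [-2, -4, 5], [-13, -24, 31]] = [[3, -4, 3]].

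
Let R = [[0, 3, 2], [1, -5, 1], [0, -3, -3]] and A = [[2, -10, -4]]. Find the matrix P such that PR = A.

R is on the right of P, so right-multiply by R⁻¹: P = AR⁻¹.
R has determinant 3; R⁻¹ = [[6, 1, 13/3], [1, 0, 2/3], [-1, 0, -1]].
P = AR⁻¹ = [[2, -10, -4]] · [[6, 1, 13/3], [1, 0, 2/3], [-1, 0, -1]] = [[6, 2, 6]].

P = [[6, 2, 6]]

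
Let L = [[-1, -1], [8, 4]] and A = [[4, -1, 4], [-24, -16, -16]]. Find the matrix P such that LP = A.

P = [[-2, -5, 0], [-2, 6, -4]]

Left-multiplying both sides by L⁻¹ gives P = L⁻¹A.
det L = 4, so L⁻¹ = [[1, 1/4], [-2, -1/4]].
P = L⁻¹A = [[1, 1/4], [-2, -1/4]] · [[4, -1, 4], [-24, -16, -16]] = [[-2, -5, 0], [-2, 6, -4]].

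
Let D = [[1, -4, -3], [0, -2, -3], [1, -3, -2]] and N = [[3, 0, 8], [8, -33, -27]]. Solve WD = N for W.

D is on the right of W, so right-multiply by D⁻¹: W = ND⁻¹.
D has determinant 1; D⁻¹ = [[-5, 1, 6], [-3, 1, 3], [2, -1, -2]].
W = ND⁻¹ = [[3, 0, 8], [8, -33, -27]] · [[-5, 1, 6], [-3, 1, 3], [2, -1, -2]] = [[1, -5, 2], [5, 2, 3]].

W = [[1, -5, 2], [5, 2, 3]]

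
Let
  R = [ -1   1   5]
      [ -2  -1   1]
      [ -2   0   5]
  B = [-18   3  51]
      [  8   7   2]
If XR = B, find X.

R is on the right of X, so right-multiply by R⁻¹: X = BR⁻¹.
det R = 3; the adjugate gives R⁻¹ = [[-5/3, -5/3, 2], [8/3, 5/3, -3], [-2/3, -2/3, 1]].
X = BR⁻¹ = [[-18, 3, 51], [8, 7, 2]] · [[-5/3, -5/3, 2], [8/3, 5/3, -3], [-2/3, -2/3, 1]] = [[4, 1, 6], [4, -3, -3]].

X = [[4, 1, 6], [4, -3, -3]]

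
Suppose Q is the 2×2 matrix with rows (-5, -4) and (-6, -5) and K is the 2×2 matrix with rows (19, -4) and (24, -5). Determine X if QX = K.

Left-multiplying both sides by Q⁻¹ gives X = Q⁻¹K.
det Q = 1; the adjugate gives Q⁻¹ = [[-5, 4], [6, -5]].
X = Q⁻¹K = [[-5, 4], [6, -5]] · [[19, -4], [24, -5]] = [[1, 0], [-6, 1]].

X = [[1, 0], [-6, 1]]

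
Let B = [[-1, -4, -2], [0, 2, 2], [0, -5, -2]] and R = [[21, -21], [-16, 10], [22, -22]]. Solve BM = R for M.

Since B multiplies M on the left, M = B⁻¹R.
B has determinant -6; B⁻¹ = [[-1, -1/3, 2/3], [0, -1/3, -1/3], [0, 5/6, 1/3]].
M = B⁻¹R = [[-1, -1/3, 2/3], [0, -1/3, -1/3], [0, 5/6, 1/3]] · [[21, -21], [-16, 10], [22, -22]] = [[-1, 3], [-2, 4], [-6, 1]].

M = [[-1, 3], [-2, 4], [-6, 1]]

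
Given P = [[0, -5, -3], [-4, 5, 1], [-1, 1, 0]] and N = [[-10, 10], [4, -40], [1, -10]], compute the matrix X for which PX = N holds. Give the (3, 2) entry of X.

Since P multiplies X on the left, X = P⁻¹N.
P has determinant 2; P⁻¹ = [[-1/2, -3/2, 5], [-1/2, -3/2, 6], [1/2, 5/2, -10]].
X = P⁻¹N = [[-1/2, -3/2, 5], [-1/2, -3/2, 6], [1/2, 5/2, -10]] · [[-10, 10], [4, -40], [1, -10]] = [[4, 5], [5, -5], [-5, 5]].

5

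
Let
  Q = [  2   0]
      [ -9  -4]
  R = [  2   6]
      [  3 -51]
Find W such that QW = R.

W = [[1, 3], [-3, 6]]

Q is on the left of W, so left-multiply by Q⁻¹: W = Q⁻¹R.
Q has determinant -8; Q⁻¹ = [[1/2, 0], [-9/8, -1/4]].
W = Q⁻¹R = [[1/2, 0], [-9/8, -1/4]] · [[2, 6], [3, -51]] = [[1, 3], [-3, 6]].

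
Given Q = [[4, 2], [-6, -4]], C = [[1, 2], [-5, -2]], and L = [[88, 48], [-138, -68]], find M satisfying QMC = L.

M = [[4, -3], [-4, -2]]

M = Q⁻¹LC⁻¹ (apply Q⁻¹ on the left and C⁻¹ on the right).
Q has determinant -4; Q⁻¹ = [[1, 1/2], [-3/2, -1]].
det C = 8, so C⁻¹ = [[-1/4, -1/4], [5/8, 1/8]].
Q⁻¹L = [[19, 14], [6, -4]].
M = (Q⁻¹L)C⁻¹ = [[4, -3], [-4, -2]].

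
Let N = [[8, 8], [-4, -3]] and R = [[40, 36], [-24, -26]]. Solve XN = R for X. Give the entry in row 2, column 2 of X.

Since N sits to the right of X, X = RN⁻¹.
N has determinant 8; N⁻¹ = [[-3/8, -1], [1/2, 1]].
X = RN⁻¹ = [[40, 36], [-24, -26]] · [[-3/8, -1], [1/2, 1]] = [[3, -4], [-4, -2]].

-2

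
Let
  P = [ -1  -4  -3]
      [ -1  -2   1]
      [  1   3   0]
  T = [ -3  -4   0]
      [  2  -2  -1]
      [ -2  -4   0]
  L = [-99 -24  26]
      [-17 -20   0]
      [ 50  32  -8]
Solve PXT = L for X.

X = [[5, -1, 4], [-5, 3, -2], [2, 5, -2]]

Left-multiply by P⁻¹ and right-multiply by T⁻¹: X = P⁻¹LT⁻¹.
P has determinant 2; P⁻¹ = [[-3/2, -9/2, -5], [1/2, 3/2, 2], [-1/2, -1/2, -1]].
T has determinant 4; T⁻¹ = [[-1, 0, 1], [1/2, 0, -3/4], [-3, -1, 7/2]].
P⁻¹L = [[-25, -34, 1], [25, 22, -3], [8, -10, -5]].
X = (P⁻¹L)T⁻¹ = [[5, -1, 4], [-5, 3, -2], [2, 5, -2]].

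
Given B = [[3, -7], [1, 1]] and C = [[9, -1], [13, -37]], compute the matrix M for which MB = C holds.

Since B sits to the right of M, M = CB⁻¹.
det B = 10; the adjugate gives B⁻¹ = [[1/10, 7/10], [-1/10, 3/10]].
M = CB⁻¹ = [[9, -1], [13, -37]] · [[1/10, 7/10], [-1/10, 3/10]] = [[1, 6], [5, -2]].

M = [[1, 6], [5, -2]]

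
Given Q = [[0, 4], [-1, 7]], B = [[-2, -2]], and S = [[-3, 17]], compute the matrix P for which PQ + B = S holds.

PQ = S − B = [[-1, 19]].
Since Q sits to the right of P, P = (S − B)Q⁻¹.
det Q = 4, so Q⁻¹ = [[7/4, -1], [1/4, 0]].
P = (S − B)Q⁻¹ = [[3, 1]].

P = [[3, 1]]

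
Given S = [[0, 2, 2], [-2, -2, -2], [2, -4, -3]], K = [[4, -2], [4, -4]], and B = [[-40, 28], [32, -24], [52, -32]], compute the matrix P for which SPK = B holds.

Isolating P: multiply by S⁻¹ from the left and K⁻¹ from the right, so P = S⁻¹BK⁻¹.
S has determinant 4; S⁻¹ = [[-1/2, -1/2, 0], [-5/2, -1, -1], [3, 1, 1]].
det K = -8, so K⁻¹ = [[1/2, -1/4], [1/2, -1/2]].
S⁻¹B = [[4, -2], [16, -14], [-36, 28]].
P = (S⁻¹B)K⁻¹ = [[1, 0], [1, 3], [-4, -5]].

P = [[1, 0], [1, 3], [-4, -5]]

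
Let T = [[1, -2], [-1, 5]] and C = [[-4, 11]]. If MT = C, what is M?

M = [[-3, 1]]

Since T sits to the right of M, M = CT⁻¹.
T has determinant 3; T⁻¹ = [[5/3, 2/3], [1/3, 1/3]].
M = CT⁻¹ = [[-4, 11]] · [[5/3, 2/3], [1/3, 1/3]] = [[-3, 1]].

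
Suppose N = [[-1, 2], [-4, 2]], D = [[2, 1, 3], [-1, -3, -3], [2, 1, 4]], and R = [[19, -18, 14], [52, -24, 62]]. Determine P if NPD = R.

P = [[-3, -3, -4], [5, 4, -1]]

P = N⁻¹RD⁻¹ (apply N⁻¹ on the left and D⁻¹ on the right).
N has determinant 6; N⁻¹ = [[1/3, -1/3], [2/3, -1/6]].
det D = -5, so D⁻¹ = [[9/5, 1/5, -6/5], [2/5, -2/5, -3/5], [-1, 0, 1]].
N⁻¹R = [[-11, 2, -16], [4, -8, -1]].
P = (N⁻¹R)D⁻¹ = [[-3, -3, -4], [5, 4, -1]].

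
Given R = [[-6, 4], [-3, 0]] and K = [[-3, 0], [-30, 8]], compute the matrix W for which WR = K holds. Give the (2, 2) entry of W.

6

R is on the right of W, so right-multiply by R⁻¹: W = KR⁻¹.
det R = 12; the adjugate gives R⁻¹ = [[0, -1/3], [1/4, -1/2]].
W = KR⁻¹ = [[-3, 0], [-30, 8]] · [[0, -1/3], [1/4, -1/2]] = [[0, 1], [2, 6]].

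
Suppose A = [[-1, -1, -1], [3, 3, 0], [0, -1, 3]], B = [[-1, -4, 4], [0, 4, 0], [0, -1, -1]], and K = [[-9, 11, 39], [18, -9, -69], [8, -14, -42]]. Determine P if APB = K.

P = [[-5, -4, -3], [-1, -3, 2], [-3, -4, 4]]

Isolating P: multiply by A⁻¹ from the left and B⁻¹ from the right, so P = A⁻¹KB⁻¹.
det A = 3, so A⁻¹ = [[3, 4/3, 1], [-3, -1, -1], [-1, -1/3, 0]].
det B = 4; the adjugate gives B⁻¹ = [[-1, -2, -4], [0, 1/4, 0], [0, -1/4, -1]].
A⁻¹K = [[5, 7, -17], [1, -10, -6], [3, -8, -16]].
P = (A⁻¹K)B⁻¹ = [[-5, -4, -3], [-1, -3, 2], [-3, -4, 4]].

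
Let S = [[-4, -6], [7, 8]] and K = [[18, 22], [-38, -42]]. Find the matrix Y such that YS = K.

Y = [[-1, 2], [-1, -6]]

Right-multiplying both sides by S⁻¹ gives Y = KS⁻¹.
det S = 10, so S⁻¹ = [[4/5, 3/5], [-7/10, -2/5]].
Y = KS⁻¹ = [[18, 22], [-38, -42]] · [[4/5, 3/5], [-7/10, -2/5]] = [[-1, 2], [-1, -6]].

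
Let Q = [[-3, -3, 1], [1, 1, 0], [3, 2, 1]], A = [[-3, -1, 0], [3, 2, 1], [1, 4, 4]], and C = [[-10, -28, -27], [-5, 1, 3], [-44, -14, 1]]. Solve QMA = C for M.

Left-multiply by Q⁻¹ and right-multiply by A⁻¹: M = Q⁻¹CA⁻¹.
det Q = -1, so Q⁻¹ = [[-1, -5, 1], [1, 6, -1], [1, 3, 0]].
A has determinant -1; A⁻¹ = [[-4, -4, 1], [11, 12, -3], [-10, -11, 3]].
Q⁻¹C = [[-9, 9, 13], [4, -8, -10], [-25, -25, -18]].
M = (Q⁻¹C)A⁻¹ = [[5, 1, 3], [-4, -2, -2], [5, -2, -4]].

M = [[5, 1, 3], [-4, -2, -2], [5, -2, -4]]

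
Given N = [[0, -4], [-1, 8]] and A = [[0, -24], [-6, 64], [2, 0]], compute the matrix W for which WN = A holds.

W = [[6, 0], [-4, 6], [-4, -2]]

Right-multiplying both sides by N⁻¹ gives W = AN⁻¹.
det N = -4; the adjugate gives N⁻¹ = [[-2, -1], [-1/4, 0]].
W = AN⁻¹ = [[0, -24], [-6, 64], [2, 0]] · [[-2, -1], [-1/4, 0]] = [[6, 0], [-4, 6], [-4, -2]].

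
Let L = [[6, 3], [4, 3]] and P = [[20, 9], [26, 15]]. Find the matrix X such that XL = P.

Right-multiplying both sides by L⁻¹ gives X = PL⁻¹.
det L = 6; the adjugate gives L⁻¹ = [[1/2, -1/2], [-2/3, 1]].
X = PL⁻¹ = [[20, 9], [26, 15]] · [[1/2, -1/2], [-2/3, 1]] = [[4, -1], [3, 2]].

X = [[4, -1], [3, 2]]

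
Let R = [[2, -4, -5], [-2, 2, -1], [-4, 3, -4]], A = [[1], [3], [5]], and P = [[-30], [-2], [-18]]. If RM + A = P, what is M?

RM = P − A = [[-31], [-5], [-23]].
R is on the left of M, so left-multiply by R⁻¹: M = R⁻¹(P − A).
det R = -4, so R⁻¹ = [[5/4, 31/4, -7/2], [1, 7, -3], [-1/2, -5/2, 1]].
M = R⁻¹(P − A) = [[3], [3], [5]].

M = [[3], [3], [5]]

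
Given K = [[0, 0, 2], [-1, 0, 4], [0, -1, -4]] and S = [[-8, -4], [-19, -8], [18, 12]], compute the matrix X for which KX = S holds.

K is on the left of X, so left-multiply by K⁻¹: X = K⁻¹S.
det K = 2; the adjugate gives K⁻¹ = [[2, -1, 0], [-2, 0, -1], [1/2, 0, 0]].
X = K⁻¹S = [[2, -1, 0], [-2, 0, -1], [1/2, 0, 0]] · [[-8, -4], [-19, -8], [18, 12]] = [[3, 0], [-2, -4], [-4, -2]].

X = [[3, 0], [-2, -4], [-4, -2]]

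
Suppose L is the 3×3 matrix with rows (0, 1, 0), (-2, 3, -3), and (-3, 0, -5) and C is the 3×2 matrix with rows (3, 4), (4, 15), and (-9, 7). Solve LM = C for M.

M = [[-2, 6], [3, 4], [3, -5]]

L is on the left of M, so left-multiply by L⁻¹: M = L⁻¹C.
det L = -1; the adjugate gives L⁻¹ = [[15, -5, 3], [1, 0, 0], [-9, 3, -2]].
M = L⁻¹C = [[15, -5, 3], [1, 0, 0], [-9, 3, -2]] · [[3, 4], [4, 15], [-9, 7]] = [[-2, 6], [3, 4], [3, -5]].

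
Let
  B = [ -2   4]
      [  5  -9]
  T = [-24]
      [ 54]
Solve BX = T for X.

X = [[0], [-6]]

B is on the left of X, so left-multiply by B⁻¹: X = B⁻¹T.
det B = -2, so B⁻¹ = [[9/2, 2], [5/2, 1]].
X = B⁻¹T = [[9/2, 2], [5/2, 1]] · [[-24], [54]] = [[0], [-6]].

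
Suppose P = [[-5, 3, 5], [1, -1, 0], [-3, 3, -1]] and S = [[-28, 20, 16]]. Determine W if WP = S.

W = [[4, 4, 4]]

Right-multiplying both sides by P⁻¹ gives W = SP⁻¹.
det P = -2, so P⁻¹ = [[-1/2, -9, -5/2], [-1/2, -10, -5/2], [0, -3, -1]].
W = SP⁻¹ = [[-28, 20, 16]] · [[-1/2, -9, -5/2], [-1/2, -10, -5/2], [0, -3, -1]] = [[4, 4, 4]].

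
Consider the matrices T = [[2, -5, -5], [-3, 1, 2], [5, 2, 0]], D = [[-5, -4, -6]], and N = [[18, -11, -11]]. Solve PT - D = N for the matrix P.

PT = N + D = [[13, -15, -17]].
Right-multiplying both sides by T⁻¹ gives P = (N + D)T⁻¹.
det T = -3; the adjugate gives T⁻¹ = [[4/3, 10/3, 5/3], [-10/3, -25/3, -11/3], [11/3, 29/3, 13/3]].
P = (N + D)T⁻¹ = [[5, 4, 3]].

P = [[5, 4, 3]]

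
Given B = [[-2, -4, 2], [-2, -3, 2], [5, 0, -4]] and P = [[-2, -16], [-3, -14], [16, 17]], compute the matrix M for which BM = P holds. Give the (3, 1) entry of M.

1

B is on the left of M, so left-multiply by B⁻¹: M = B⁻¹P.
det B = -2, so B⁻¹ = [[-6, 8, 1], [-1, 1, 0], [-15/2, 10, 1]].
M = B⁻¹P = [[-6, 8, 1], [-1, 1, 0], [-15/2, 10, 1]] · [[-2, -16], [-3, -14], [16, 17]] = [[4, 1], [-1, 2], [1, -3]].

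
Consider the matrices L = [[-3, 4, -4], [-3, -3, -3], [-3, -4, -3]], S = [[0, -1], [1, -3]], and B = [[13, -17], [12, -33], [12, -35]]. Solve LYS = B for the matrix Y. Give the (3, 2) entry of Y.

-1

Left-multiply by L⁻¹ and right-multiply by S⁻¹: Y = L⁻¹BS⁻¹.
det L = -3; the adjugate gives L⁻¹ = [[1, -28/3, 8], [0, 1, -1], [-1, 8, -7]].
S has determinant 1; S⁻¹ = [[-3, 1], [-1, 0]].
L⁻¹B = [[-3, 11], [0, 2], [-1, -2]].
Y = (L⁻¹B)S⁻¹ = [[-2, -3], [-2, 0], [5, -1]].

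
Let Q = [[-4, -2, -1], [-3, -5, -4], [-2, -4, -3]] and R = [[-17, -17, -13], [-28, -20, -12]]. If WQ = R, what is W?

W = [[2, 5, -3], [6, 0, 2]]

Q is on the right of W, so right-multiply by Q⁻¹: W = RQ⁻¹.
Q has determinant 4; Q⁻¹ = [[-1/4, -1/2, 3/4], [-1/4, 5/2, -13/4], [1/2, -3, 7/2]].
W = RQ⁻¹ = [[-17, -17, -13], [-28, -20, -12]] · [[-1/4, -1/2, 3/4], [-1/4, 5/2, -13/4], [1/2, -3, 7/2]] = [[2, 5, -3], [6, 0, 2]].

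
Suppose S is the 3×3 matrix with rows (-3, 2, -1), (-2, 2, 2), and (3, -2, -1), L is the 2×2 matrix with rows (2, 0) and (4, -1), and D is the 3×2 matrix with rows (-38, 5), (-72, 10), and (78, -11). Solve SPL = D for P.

P = [[5, 4], [1, 2], [-4, -3]]

Isolating P: multiply by S⁻¹ from the left and L⁻¹ from the right, so P = S⁻¹DL⁻¹.
det S = 4, so S⁻¹ = [[1/2, 1, 3/2], [1, 3/2, 2], [-1/2, 0, -1/2]].
det L = -2, so L⁻¹ = [[1/2, 0], [2, -1]].
S⁻¹D = [[26, -4], [10, -2], [-20, 3]].
P = (S⁻¹D)L⁻¹ = [[5, 4], [1, 2], [-4, -3]].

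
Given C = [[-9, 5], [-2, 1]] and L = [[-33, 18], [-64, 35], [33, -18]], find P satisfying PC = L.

P = [[3, 3], [6, 5], [-3, -3]]

Right-multiplying both sides by C⁻¹ gives P = LC⁻¹.
det C = 1; the adjugate gives C⁻¹ = [[1, -5], [2, -9]].
P = LC⁻¹ = [[-33, 18], [-64, 35], [33, -18]] · [[1, -5], [2, -9]] = [[3, 3], [6, 5], [-3, -3]].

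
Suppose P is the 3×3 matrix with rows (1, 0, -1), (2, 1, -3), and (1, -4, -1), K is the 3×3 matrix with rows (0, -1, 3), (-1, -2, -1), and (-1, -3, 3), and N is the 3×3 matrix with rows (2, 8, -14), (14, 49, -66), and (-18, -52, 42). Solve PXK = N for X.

Isolating X: multiply by P⁻¹ from the left and K⁻¹ from the right, so X = P⁻¹NK⁻¹.
det P = -4, so P⁻¹ = [[13/4, -1, -1/4], [1/4, 0, -1/4], [9/4, -1, -1/4]].
det K = -1; the adjugate gives K⁻¹ = [[9, 6, -7], [-4, -3, 3], [-1, -1, 1]].
P⁻¹N = [[-3, -10, 10], [5, 15, -14], [-5, -18, 24]].
X = (P⁻¹N)K⁻¹ = [[3, 2, 1], [-1, -1, -4], [3, 0, 5]].

X = [[3, 2, 1], [-1, -1, -4], [3, 0, 5]]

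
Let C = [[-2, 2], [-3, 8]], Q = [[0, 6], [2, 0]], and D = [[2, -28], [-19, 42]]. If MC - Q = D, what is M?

MC = D + Q = [[2, -22], [-17, 42]].
Right-multiplying both sides by C⁻¹ gives M = (D + Q)C⁻¹.
det C = -10, so C⁻¹ = [[-4/5, 1/5], [-3/10, 1/5]].
M = (D + Q)C⁻¹ = [[5, -4], [1, 5]].

M = [[5, -4], [1, 5]]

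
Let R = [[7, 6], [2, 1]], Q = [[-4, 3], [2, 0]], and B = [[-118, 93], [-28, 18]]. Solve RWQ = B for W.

Isolating W: multiply by R⁻¹ from the left and Q⁻¹ from the right, so W = R⁻¹BQ⁻¹.
det R = -5; the adjugate gives R⁻¹ = [[-1/5, 6/5], [2/5, -7/5]].
det Q = -6; the adjugate gives Q⁻¹ = [[0, 1/2], [1/3, 2/3]].
R⁻¹B = [[-10, 3], [-8, 12]].
W = (R⁻¹B)Q⁻¹ = [[1, -3], [4, 4]].

W = [[1, -3], [4, 4]]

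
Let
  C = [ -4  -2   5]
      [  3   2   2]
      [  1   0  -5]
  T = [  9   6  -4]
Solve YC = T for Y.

Y = [[-5, -2, -5]]

Since C sits to the right of Y, Y = TC⁻¹.
det C = -4, so C⁻¹ = [[5/2, 5/2, 7/2], [-17/4, -15/4, -23/4], [1/2, 1/2, 1/2]].
Y = TC⁻¹ = [[9, 6, -4]] · [[5/2, 5/2, 7/2], [-17/4, -15/4, -23/4], [1/2, 1/2, 1/2]] = [[-5, -2, -5]].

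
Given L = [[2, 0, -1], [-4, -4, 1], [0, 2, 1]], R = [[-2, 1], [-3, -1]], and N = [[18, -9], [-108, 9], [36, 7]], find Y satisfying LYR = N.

Y = L⁻¹NR⁻¹ (apply L⁻¹ on the left and R⁻¹ on the right).
det L = -4; the adjugate gives L⁻¹ = [[3/2, 1/2, 1], [-1, -1/2, -1/2], [2, 1, 2]].
det R = 5; the adjugate gives R⁻¹ = [[-1/5, -1/5], [3/5, -2/5]].
L⁻¹N = [[9, -2], [18, 1], [0, 5]].
Y = (L⁻¹N)R⁻¹ = [[-3, -1], [-3, -4], [3, -2]].

Y = [[-3, -1], [-3, -4], [3, -2]]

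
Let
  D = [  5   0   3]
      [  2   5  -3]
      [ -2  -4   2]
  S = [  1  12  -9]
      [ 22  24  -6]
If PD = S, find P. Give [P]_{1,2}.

Since D sits to the right of P, P = SD⁻¹.
det D = -4, so D⁻¹ = [[1/2, 3, 15/4], [-1/2, -4, -21/4], [-1/2, -5, -25/4]].
P = SD⁻¹ = [[1, 12, -9], [22, 24, -6]] · [[1/2, 3, 15/4], [-1/2, -4, -21/4], [-1/2, -5, -25/4]] = [[-1, 0, -3], [2, 0, -6]].

0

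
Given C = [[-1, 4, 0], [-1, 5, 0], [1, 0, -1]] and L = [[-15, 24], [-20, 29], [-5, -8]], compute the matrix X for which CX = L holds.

C is on the left of X, so left-multiply by C⁻¹: X = C⁻¹L.
det C = 1, so C⁻¹ = [[-5, 4, 0], [-1, 1, 0], [-5, 4, -1]].
X = C⁻¹L = [[-5, 4, 0], [-1, 1, 0], [-5, 4, -1]] · [[-15, 24], [-20, 29], [-5, -8]] = [[-5, -4], [-5, 5], [0, 4]].

X = [[-5, -4], [-5, 5], [0, 4]]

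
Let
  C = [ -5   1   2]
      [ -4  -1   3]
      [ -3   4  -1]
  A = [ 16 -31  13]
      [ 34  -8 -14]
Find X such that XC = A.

X = [[-5, 6, -5], [-1, -5, -3]]

Right-multiplying both sides by C⁻¹ gives X = AC⁻¹.
det C = 4; the adjugate gives C⁻¹ = [[-11/4, 9/4, 5/4], [-13/4, 11/4, 7/4], [-19/4, 17/4, 9/4]].
X = AC⁻¹ = [[16, -31, 13], [34, -8, -14]] · [[-11/4, 9/4, 5/4], [-13/4, 11/4, 7/4], [-19/4, 17/4, 9/4]] = [[-5, 6, -5], [-1, -5, -3]].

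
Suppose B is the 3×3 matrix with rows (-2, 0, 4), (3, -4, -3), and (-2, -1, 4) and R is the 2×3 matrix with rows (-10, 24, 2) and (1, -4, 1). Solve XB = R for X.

X = [[-4, -6, 0], [1, 1, 0]]

B is on the right of X, so right-multiply by B⁻¹: X = RB⁻¹.
B has determinant -6; B⁻¹ = [[19/6, 2/3, -8/3], [1, 0, -1], [11/6, 1/3, -4/3]].
X = RB⁻¹ = [[-10, 24, 2], [1, -4, 1]] · [[19/6, 2/3, -8/3], [1, 0, -1], [11/6, 1/3, -4/3]] = [[-4, -6, 0], [1, 1, 0]].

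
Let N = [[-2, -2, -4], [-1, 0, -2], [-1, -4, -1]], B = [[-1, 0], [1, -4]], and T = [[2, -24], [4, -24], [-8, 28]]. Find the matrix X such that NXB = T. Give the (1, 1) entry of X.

0

Isolating X: multiply by N⁻¹ from the left and B⁻¹ from the right, so X = N⁻¹TB⁻¹.
det N = -2, so N⁻¹ = [[4, -7, -2], [-1/2, 1, 0], [-2, 3, 1]].
det B = 4; the adjugate gives B⁻¹ = [[-1, 0], [-1/4, -1/4]].
N⁻¹T = [[-4, 16], [3, -12], [0, 4]].
X = (N⁻¹T)B⁻¹ = [[0, -4], [0, 3], [-1, -1]].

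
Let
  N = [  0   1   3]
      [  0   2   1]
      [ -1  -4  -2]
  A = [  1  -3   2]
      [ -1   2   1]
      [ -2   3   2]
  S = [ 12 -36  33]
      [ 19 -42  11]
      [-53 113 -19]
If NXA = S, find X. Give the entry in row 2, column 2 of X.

0

X = N⁻¹SA⁻¹ (apply N⁻¹ on the left and A⁻¹ on the right).
det N = 5; the adjugate gives N⁻¹ = [[0, -2, -1], [-1/5, 3/5, 0], [2/5, -1/5, 0]].
det A = 3, so A⁻¹ = [[1/3, 4, -7/3], [0, 2, -1], [1/3, 1, -1/3]].
N⁻¹S = [[15, -29, -3], [9, -18, 0], [1, -6, 11]].
X = (N⁻¹S)A⁻¹ = [[4, -1, -5], [3, 0, -3], [4, 3, 0]].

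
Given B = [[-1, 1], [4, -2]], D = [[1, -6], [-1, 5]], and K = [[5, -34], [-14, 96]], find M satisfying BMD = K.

M = [[-4, -2], [5, 2]]

M = B⁻¹KD⁻¹ (apply B⁻¹ on the left and D⁻¹ on the right).
det B = -2, so B⁻¹ = [[1, 1/2], [2, 1/2]].
det D = -1, so D⁻¹ = [[-5, -6], [-1, -1]].
B⁻¹K = [[-2, 14], [3, -20]].
M = (B⁻¹K)D⁻¹ = [[-4, -2], [5, 2]].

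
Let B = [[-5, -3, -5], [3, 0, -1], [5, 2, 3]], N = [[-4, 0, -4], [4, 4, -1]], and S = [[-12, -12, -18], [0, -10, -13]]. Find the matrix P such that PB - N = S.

P = [[2, 3, -3], [4, 3, 3]]

PB = S + N = [[-16, -12, -22], [4, -6, -14]].
Right-multiplying both sides by B⁻¹ gives P = (S + N)B⁻¹.
det B = 2; the adjugate gives B⁻¹ = [[1, -1/2, 3/2], [-7, 5, -10], [3, -5/2, 9/2]].
P = (S + N)B⁻¹ = [[2, 3, -3], [4, 3, 3]].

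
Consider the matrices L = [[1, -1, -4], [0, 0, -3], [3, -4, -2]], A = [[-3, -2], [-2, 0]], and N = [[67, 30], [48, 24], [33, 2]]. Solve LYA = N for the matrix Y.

Y = [[-3, -1], [-4, 2], [4, 2]]

Isolating Y: multiply by L⁻¹ from the left and A⁻¹ from the right, so Y = L⁻¹NA⁻¹.
det L = -3, so L⁻¹ = [[4, -14/3, -1], [3, -10/3, -1], [0, -1/3, 0]].
A has determinant -4; A⁻¹ = [[0, -1/2], [-1/2, 3/4]].
L⁻¹N = [[11, 6], [8, 8], [-16, -8]].
Y = (L⁻¹N)A⁻¹ = [[-3, -1], [-4, 2], [4, 2]].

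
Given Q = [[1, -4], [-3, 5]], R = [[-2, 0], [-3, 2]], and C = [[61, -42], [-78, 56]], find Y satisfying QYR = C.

Isolating Y: multiply by Q⁻¹ from the left and R⁻¹ from the right, so Y = Q⁻¹CR⁻¹.
det Q = -7, so Q⁻¹ = [[-5/7, -4/7], [-3/7, -1/7]].
det R = -4; the adjugate gives R⁻¹ = [[-1/2, 0], [-3/4, 1/2]].
Q⁻¹C = [[1, -2], [-15, 10]].
Y = (Q⁻¹C)R⁻¹ = [[1, -1], [0, 5]].

Y = [[1, -1], [0, 5]]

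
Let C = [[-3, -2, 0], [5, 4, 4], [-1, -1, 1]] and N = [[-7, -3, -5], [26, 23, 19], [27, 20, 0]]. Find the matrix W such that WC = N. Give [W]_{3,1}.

Since C sits to the right of W, W = NC⁻¹.
det C = -6, so C⁻¹ = [[-4/3, -1/3, 4/3], [3/2, 1/2, -2], [1/6, 1/6, 1/3]].
W = NC⁻¹ = [[-7, -3, -5], [26, 23, 19], [27, 20, 0]] · [[-4/3, -1/3, 4/3], [3/2, 1/2, -2], [1/6, 1/6, 1/3]] = [[4, 0, -5], [3, 6, -5], [-6, 1, -4]].

-6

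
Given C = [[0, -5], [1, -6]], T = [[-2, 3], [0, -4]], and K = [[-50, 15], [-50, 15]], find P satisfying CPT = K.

Left-multiply by C⁻¹ and right-multiply by T⁻¹: P = C⁻¹KT⁻¹.
C has determinant 5; C⁻¹ = [[-6/5, 1], [-1/5, 0]].
T has determinant 8; T⁻¹ = [[-1/2, -3/8], [0, -1/4]].
C⁻¹K = [[10, -3], [10, -3]].
P = (C⁻¹K)T⁻¹ = [[-5, -3], [-5, -3]].

P = [[-5, -3], [-5, -3]]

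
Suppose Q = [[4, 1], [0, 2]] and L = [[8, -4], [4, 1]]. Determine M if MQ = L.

Since Q sits to the right of M, M = LQ⁻¹.
det Q = 8; the adjugate gives Q⁻¹ = [[1/4, -1/8], [0, 1/2]].
M = LQ⁻¹ = [[8, -4], [4, 1]] · [[1/4, -1/8], [0, 1/2]] = [[2, -3], [1, 0]].

M = [[2, -3], [1, 0]]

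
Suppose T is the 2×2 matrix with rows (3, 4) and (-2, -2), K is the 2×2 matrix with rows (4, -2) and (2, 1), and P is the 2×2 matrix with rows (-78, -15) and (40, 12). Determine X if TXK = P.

X = T⁻¹PK⁻¹ (apply T⁻¹ on the left and K⁻¹ on the right).
det T = 2, so T⁻¹ = [[-1, -2], [1, 3/2]].
det K = 8; the adjugate gives K⁻¹ = [[1/8, 1/4], [-1/4, 1/2]].
T⁻¹P = [[-2, -9], [-18, 3]].
X = (T⁻¹P)K⁻¹ = [[2, -5], [-3, -3]].

X = [[2, -5], [-3, -3]]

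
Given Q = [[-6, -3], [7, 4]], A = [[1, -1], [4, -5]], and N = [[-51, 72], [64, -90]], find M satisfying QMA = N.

M = [[-4, 2], [-3, 3]]

Left-multiply by Q⁻¹ and right-multiply by A⁻¹: M = Q⁻¹NA⁻¹.
det Q = -3, so Q⁻¹ = [[-4/3, -1], [7/3, 2]].
det A = -1, so A⁻¹ = [[5, -1], [4, -1]].
Q⁻¹N = [[4, -6], [9, -12]].
M = (Q⁻¹N)A⁻¹ = [[-4, 2], [-3, 3]].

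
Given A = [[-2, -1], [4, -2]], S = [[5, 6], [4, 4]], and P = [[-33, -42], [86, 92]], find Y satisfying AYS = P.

Left-multiply by A⁻¹ and right-multiply by S⁻¹: Y = A⁻¹PS⁻¹.
A has determinant 8; A⁻¹ = [[-1/4, 1/8], [-1/2, -1/4]].
det S = -4; the adjugate gives S⁻¹ = [[-1, 3/2], [1, -5/4]].
A⁻¹P = [[19, 22], [-5, -2]].
Y = (A⁻¹P)S⁻¹ = [[3, 1], [3, -5]].

Y = [[3, 1], [3, -5]]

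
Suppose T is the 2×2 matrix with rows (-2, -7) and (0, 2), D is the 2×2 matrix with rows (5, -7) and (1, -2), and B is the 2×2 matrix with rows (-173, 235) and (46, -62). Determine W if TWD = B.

W = [[1, 1], [5, -2]]

Left-multiply by T⁻¹ and right-multiply by D⁻¹: W = T⁻¹BD⁻¹.
det T = -4, so T⁻¹ = [[-1/2, -7/4], [0, 1/2]].
det D = -3; the adjugate gives D⁻¹ = [[2/3, -7/3], [1/3, -5/3]].
T⁻¹B = [[6, -9], [23, -31]].
W = (T⁻¹B)D⁻¹ = [[1, 1], [5, -2]].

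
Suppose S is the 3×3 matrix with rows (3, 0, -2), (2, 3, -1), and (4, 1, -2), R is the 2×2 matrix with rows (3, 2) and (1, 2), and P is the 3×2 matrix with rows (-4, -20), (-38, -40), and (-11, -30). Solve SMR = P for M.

M = S⁻¹PR⁻¹ (apply S⁻¹ on the left and R⁻¹ on the right).
det S = 5; the adjugate gives S⁻¹ = [[-1, -2/5, 6/5], [0, 2/5, -1/5], [-2, -3/5, 9/5]].
det R = 4, so R⁻¹ = [[1/2, -1/2], [-1/4, 3/4]].
S⁻¹P = [[6, 0], [-13, -10], [11, 10]].
M = (S⁻¹P)R⁻¹ = [[3, -3], [-4, -1], [3, 2]].

M = [[3, -3], [-4, -1], [3, 2]]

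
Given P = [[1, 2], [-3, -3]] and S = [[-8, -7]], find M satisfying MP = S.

M = [[1, 3]]

Since P sits to the right of M, M = SP⁻¹.
det P = 3, so P⁻¹ = [[-1, -2/3], [1, 1/3]].
M = SP⁻¹ = [[-8, -7]] · [[-1, -2/3], [1, 1/3]] = [[1, 3]].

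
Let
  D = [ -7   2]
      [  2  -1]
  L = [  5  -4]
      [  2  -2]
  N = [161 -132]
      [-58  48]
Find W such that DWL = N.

W = [[-3, 0], [4, 4]]

W = D⁻¹NL⁻¹ (apply D⁻¹ on the left and L⁻¹ on the right).
det D = 3, so D⁻¹ = [[-1/3, -2/3], [-2/3, -7/3]].
det L = -2, so L⁻¹ = [[1, -2], [1, -5/2]].
D⁻¹N = [[-15, 12], [28, -24]].
W = (D⁻¹N)L⁻¹ = [[-3, 0], [4, 4]].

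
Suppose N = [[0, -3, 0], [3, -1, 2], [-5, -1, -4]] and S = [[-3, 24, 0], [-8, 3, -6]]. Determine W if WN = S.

W = [[-5, -6, -3], [-1, -1, 1]]

Since N sits to the right of W, W = SN⁻¹.
det N = -6, so N⁻¹ = [[-1, 2, 1], [-1/3, 0, 0], [4/3, -5/2, -3/2]].
W = SN⁻¹ = [[-3, 24, 0], [-8, 3, -6]] · [[-1, 2, 1], [-1/3, 0, 0], [4/3, -5/2, -3/2]] = [[-5, -6, -3], [-1, -1, 1]].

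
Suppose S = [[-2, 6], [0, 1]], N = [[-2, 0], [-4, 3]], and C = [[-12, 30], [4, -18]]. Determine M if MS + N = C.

MS = C − N = [[-10, 30], [8, -21]].
S is on the right of M, so right-multiply by S⁻¹: M = (C − N)S⁻¹.
det S = -2, so S⁻¹ = [[-1/2, 3], [0, 1]].
M = (C − N)S⁻¹ = [[5, 0], [-4, 3]].

M = [[5, 0], [-4, 3]]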